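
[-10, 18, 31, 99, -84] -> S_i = Random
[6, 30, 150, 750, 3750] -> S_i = 6*5^i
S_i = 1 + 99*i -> [1, 100, 199, 298, 397]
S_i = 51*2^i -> [51, 102, 204, 408, 816]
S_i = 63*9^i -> [63, 567, 5103, 45927, 413343]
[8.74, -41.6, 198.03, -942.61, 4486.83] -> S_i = 8.74*(-4.76)^i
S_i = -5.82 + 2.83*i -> [-5.82, -2.99, -0.16, 2.67, 5.5]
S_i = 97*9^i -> [97, 873, 7857, 70713, 636417]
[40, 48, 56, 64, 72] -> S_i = 40 + 8*i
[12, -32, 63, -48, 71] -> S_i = Random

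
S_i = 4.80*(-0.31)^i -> [4.8, -1.49, 0.46, -0.14, 0.04]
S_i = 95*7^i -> [95, 665, 4655, 32585, 228095]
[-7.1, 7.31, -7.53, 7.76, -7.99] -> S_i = -7.10*(-1.03)^i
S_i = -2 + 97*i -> [-2, 95, 192, 289, 386]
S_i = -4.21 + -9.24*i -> [-4.21, -13.45, -22.69, -31.93, -41.17]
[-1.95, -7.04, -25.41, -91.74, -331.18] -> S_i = -1.95*3.61^i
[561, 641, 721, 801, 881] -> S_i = 561 + 80*i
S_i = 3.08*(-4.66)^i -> [3.08, -14.35, 66.88, -311.68, 1452.43]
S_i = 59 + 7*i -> [59, 66, 73, 80, 87]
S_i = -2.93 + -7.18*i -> [-2.93, -10.11, -17.29, -24.47, -31.65]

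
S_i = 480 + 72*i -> [480, 552, 624, 696, 768]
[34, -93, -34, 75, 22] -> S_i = Random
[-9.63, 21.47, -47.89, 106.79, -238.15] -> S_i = -9.63*(-2.23)^i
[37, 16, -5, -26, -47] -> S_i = 37 + -21*i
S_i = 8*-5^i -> [8, -40, 200, -1000, 5000]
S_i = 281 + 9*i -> [281, 290, 299, 308, 317]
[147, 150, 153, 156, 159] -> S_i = 147 + 3*i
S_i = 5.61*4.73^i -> [5.61, 26.54, 125.51, 593.67, 2808.07]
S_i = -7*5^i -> [-7, -35, -175, -875, -4375]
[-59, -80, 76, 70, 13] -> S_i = Random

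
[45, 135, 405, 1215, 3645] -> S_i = 45*3^i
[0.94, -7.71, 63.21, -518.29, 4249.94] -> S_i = 0.94*(-8.20)^i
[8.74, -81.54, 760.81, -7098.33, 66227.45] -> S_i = 8.74*(-9.33)^i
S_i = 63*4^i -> [63, 252, 1008, 4032, 16128]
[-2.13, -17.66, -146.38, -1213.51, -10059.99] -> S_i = -2.13*8.29^i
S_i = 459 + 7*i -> [459, 466, 473, 480, 487]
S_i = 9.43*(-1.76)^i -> [9.43, -16.6, 29.21, -51.41, 90.48]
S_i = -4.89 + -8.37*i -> [-4.89, -13.26, -21.63, -30.0, -38.37]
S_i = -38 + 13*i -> [-38, -25, -12, 1, 14]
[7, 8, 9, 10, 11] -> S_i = 7 + 1*i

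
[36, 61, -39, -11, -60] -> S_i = Random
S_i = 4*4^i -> [4, 16, 64, 256, 1024]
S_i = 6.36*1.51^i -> [6.36, 9.6, 14.5, 21.9, 33.06]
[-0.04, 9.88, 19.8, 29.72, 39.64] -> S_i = -0.04 + 9.92*i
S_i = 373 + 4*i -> [373, 377, 381, 385, 389]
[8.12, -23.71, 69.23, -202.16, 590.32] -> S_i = 8.12*(-2.92)^i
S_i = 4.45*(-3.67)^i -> [4.45, -16.33, 59.94, -219.97, 807.28]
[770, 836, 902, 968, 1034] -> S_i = 770 + 66*i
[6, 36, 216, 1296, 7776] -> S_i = 6*6^i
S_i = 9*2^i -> [9, 18, 36, 72, 144]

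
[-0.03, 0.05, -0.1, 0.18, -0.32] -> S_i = -0.03*(-1.81)^i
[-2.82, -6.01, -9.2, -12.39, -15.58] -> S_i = -2.82 + -3.19*i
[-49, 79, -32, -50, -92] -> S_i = Random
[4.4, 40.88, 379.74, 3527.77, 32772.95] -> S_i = 4.40*9.29^i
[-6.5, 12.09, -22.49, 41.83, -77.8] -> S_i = -6.50*(-1.86)^i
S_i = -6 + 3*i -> [-6, -3, 0, 3, 6]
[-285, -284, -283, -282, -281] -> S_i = -285 + 1*i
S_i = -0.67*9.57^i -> [-0.67, -6.41, -61.36, -587.23, -5619.82]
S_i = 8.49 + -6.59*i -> [8.49, 1.9, -4.69, -11.28, -17.87]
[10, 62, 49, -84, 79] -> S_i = Random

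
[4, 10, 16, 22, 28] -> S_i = 4 + 6*i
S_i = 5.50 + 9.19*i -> [5.5, 14.69, 23.88, 33.07, 42.26]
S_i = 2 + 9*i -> [2, 11, 20, 29, 38]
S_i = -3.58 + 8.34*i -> [-3.58, 4.76, 13.1, 21.44, 29.78]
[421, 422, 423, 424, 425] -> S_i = 421 + 1*i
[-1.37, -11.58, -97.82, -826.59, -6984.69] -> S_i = -1.37*8.45^i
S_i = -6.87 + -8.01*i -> [-6.87, -14.88, -22.89, -30.9, -38.91]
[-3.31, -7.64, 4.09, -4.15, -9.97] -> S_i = Random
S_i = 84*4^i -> [84, 336, 1344, 5376, 21504]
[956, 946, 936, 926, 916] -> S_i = 956 + -10*i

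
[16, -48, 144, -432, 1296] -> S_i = 16*-3^i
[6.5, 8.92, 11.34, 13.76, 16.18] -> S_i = 6.50 + 2.42*i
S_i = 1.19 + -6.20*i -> [1.19, -5.01, -11.21, -17.41, -23.61]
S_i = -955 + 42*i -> [-955, -913, -871, -829, -787]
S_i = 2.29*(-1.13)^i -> [2.29, -2.59, 2.92, -3.3, 3.73]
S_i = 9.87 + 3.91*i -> [9.87, 13.78, 17.69, 21.6, 25.51]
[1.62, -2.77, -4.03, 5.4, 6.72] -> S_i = Random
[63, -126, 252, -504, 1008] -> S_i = 63*-2^i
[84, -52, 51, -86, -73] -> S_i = Random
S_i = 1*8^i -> [1, 8, 64, 512, 4096]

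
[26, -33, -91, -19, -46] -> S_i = Random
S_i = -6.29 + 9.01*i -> [-6.29, 2.72, 11.73, 20.74, 29.75]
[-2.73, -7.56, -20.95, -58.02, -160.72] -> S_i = -2.73*2.77^i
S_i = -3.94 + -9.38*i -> [-3.94, -13.32, -22.7, -32.08, -41.46]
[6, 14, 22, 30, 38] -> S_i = 6 + 8*i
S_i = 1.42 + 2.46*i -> [1.42, 3.88, 6.34, 8.8, 11.26]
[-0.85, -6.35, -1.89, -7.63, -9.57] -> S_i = Random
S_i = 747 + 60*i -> [747, 807, 867, 927, 987]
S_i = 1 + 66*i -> [1, 67, 133, 199, 265]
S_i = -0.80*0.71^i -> [-0.8, -0.57, -0.4, -0.29, -0.2]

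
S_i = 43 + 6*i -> [43, 49, 55, 61, 67]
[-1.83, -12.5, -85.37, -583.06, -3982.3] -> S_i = -1.83*6.83^i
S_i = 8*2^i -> [8, 16, 32, 64, 128]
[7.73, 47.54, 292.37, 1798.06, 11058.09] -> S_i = 7.73*6.15^i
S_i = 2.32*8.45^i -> [2.32, 19.6, 165.65, 1399.77, 11828.1]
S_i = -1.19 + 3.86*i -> [-1.19, 2.67, 6.53, 10.39, 14.25]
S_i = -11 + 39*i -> [-11, 28, 67, 106, 145]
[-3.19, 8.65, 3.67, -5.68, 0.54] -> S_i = Random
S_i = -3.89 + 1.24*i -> [-3.89, -2.65, -1.41, -0.17, 1.07]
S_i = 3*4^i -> [3, 12, 48, 192, 768]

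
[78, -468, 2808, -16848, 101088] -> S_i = 78*-6^i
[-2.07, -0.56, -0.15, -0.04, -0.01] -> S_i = -2.07*0.27^i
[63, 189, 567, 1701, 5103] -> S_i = 63*3^i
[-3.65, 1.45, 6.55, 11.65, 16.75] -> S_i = -3.65 + 5.10*i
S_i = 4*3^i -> [4, 12, 36, 108, 324]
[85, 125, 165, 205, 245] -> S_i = 85 + 40*i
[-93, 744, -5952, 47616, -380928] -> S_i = -93*-8^i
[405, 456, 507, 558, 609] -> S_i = 405 + 51*i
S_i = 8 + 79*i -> [8, 87, 166, 245, 324]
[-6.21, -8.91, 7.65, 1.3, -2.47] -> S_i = Random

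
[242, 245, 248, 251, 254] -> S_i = 242 + 3*i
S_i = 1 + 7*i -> [1, 8, 15, 22, 29]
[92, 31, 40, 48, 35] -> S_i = Random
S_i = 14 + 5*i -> [14, 19, 24, 29, 34]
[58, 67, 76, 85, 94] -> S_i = 58 + 9*i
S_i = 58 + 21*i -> [58, 79, 100, 121, 142]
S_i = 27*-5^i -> [27, -135, 675, -3375, 16875]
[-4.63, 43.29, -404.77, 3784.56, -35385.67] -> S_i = -4.63*(-9.35)^i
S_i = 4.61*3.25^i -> [4.61, 14.98, 48.69, 158.25, 514.32]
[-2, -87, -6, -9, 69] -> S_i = Random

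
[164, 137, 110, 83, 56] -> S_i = 164 + -27*i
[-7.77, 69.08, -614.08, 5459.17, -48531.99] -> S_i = -7.77*(-8.89)^i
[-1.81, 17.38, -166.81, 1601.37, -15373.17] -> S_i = -1.81*(-9.60)^i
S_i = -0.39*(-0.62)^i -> [-0.39, 0.24, -0.15, 0.09, -0.06]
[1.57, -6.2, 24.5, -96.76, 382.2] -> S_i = 1.57*(-3.95)^i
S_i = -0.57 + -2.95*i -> [-0.57, -3.52, -6.47, -9.42, -12.37]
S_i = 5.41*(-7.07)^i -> [5.41, -38.25, 270.42, -1911.86, 13516.83]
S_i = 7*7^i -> [7, 49, 343, 2401, 16807]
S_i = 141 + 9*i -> [141, 150, 159, 168, 177]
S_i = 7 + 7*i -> [7, 14, 21, 28, 35]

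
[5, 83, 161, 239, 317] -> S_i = 5 + 78*i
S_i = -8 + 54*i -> [-8, 46, 100, 154, 208]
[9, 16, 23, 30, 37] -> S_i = 9 + 7*i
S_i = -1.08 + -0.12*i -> [-1.08, -1.2, -1.32, -1.44, -1.56]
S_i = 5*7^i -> [5, 35, 245, 1715, 12005]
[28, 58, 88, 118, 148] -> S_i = 28 + 30*i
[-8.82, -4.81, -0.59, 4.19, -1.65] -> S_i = Random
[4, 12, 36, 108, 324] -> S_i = 4*3^i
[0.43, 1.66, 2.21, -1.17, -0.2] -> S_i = Random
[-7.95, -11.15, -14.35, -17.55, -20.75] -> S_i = -7.95 + -3.20*i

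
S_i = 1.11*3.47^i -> [1.11, 3.85, 13.37, 46.38, 160.93]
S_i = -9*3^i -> [-9, -27, -81, -243, -729]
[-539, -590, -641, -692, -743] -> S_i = -539 + -51*i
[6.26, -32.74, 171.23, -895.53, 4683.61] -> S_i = 6.26*(-5.23)^i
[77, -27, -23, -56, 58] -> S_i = Random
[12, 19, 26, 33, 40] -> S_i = 12 + 7*i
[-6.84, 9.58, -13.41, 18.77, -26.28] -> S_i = -6.84*(-1.40)^i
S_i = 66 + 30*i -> [66, 96, 126, 156, 186]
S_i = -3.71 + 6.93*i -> [-3.71, 3.22, 10.15, 17.08, 24.01]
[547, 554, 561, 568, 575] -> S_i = 547 + 7*i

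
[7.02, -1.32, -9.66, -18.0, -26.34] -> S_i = 7.02 + -8.34*i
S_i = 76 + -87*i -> [76, -11, -98, -185, -272]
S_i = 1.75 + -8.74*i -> [1.75, -6.99, -15.73, -24.47, -33.21]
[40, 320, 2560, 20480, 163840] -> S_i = 40*8^i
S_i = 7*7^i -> [7, 49, 343, 2401, 16807]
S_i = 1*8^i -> [1, 8, 64, 512, 4096]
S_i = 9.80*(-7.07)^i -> [9.8, -69.29, 489.85, -3463.25, 24485.2]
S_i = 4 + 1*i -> [4, 5, 6, 7, 8]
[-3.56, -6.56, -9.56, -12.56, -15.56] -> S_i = -3.56 + -3.00*i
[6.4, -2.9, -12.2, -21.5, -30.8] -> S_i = 6.40 + -9.30*i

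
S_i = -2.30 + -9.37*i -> [-2.3, -11.67, -21.04, -30.41, -39.78]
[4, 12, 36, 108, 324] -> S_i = 4*3^i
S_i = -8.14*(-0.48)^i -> [-8.14, 3.91, -1.88, 0.9, -0.43]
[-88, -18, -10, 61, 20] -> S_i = Random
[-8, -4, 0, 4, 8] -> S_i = -8 + 4*i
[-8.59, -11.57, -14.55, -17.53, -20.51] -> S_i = -8.59 + -2.98*i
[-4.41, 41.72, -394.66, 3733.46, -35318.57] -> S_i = -4.41*(-9.46)^i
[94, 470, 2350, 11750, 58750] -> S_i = 94*5^i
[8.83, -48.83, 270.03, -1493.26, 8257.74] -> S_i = 8.83*(-5.53)^i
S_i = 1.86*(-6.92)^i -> [1.86, -12.87, 89.07, -616.36, 4265.18]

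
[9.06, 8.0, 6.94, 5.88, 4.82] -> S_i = 9.06 + -1.06*i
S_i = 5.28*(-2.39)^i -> [5.28, -12.62, 30.16, -72.08, 172.28]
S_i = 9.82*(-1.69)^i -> [9.82, -16.6, 28.05, -47.4, 80.1]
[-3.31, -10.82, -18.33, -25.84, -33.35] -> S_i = -3.31 + -7.51*i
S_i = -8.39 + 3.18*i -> [-8.39, -5.21, -2.03, 1.15, 4.33]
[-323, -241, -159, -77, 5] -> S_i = -323 + 82*i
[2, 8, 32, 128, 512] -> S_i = 2*4^i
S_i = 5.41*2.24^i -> [5.41, 12.12, 27.15, 60.81, 136.2]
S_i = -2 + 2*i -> [-2, 0, 2, 4, 6]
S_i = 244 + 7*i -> [244, 251, 258, 265, 272]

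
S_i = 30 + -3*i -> [30, 27, 24, 21, 18]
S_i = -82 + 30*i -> [-82, -52, -22, 8, 38]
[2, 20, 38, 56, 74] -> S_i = 2 + 18*i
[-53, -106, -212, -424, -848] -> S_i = -53*2^i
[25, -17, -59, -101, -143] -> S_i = 25 + -42*i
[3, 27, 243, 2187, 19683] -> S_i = 3*9^i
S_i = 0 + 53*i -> [0, 53, 106, 159, 212]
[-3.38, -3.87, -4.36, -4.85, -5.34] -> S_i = -3.38 + -0.49*i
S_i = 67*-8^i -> [67, -536, 4288, -34304, 274432]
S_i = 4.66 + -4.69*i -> [4.66, -0.03, -4.72, -9.41, -14.1]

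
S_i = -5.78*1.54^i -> [-5.78, -8.9, -13.71, -21.11, -32.51]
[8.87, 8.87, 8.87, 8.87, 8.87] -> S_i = 8.87*1.00^i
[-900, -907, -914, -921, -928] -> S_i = -900 + -7*i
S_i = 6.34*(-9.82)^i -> [6.34, -62.26, 611.38, -6003.77, 58956.98]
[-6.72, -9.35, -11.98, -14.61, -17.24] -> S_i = -6.72 + -2.63*i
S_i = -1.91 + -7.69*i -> [-1.91, -9.6, -17.29, -24.98, -32.67]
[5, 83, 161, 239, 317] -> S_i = 5 + 78*i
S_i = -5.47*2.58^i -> [-5.47, -14.11, -36.41, -93.94, -242.36]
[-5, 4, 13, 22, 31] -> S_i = -5 + 9*i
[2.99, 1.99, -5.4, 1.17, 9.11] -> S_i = Random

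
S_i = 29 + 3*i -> [29, 32, 35, 38, 41]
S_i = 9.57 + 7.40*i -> [9.57, 16.97, 24.37, 31.77, 39.17]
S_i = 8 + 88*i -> [8, 96, 184, 272, 360]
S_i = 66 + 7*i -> [66, 73, 80, 87, 94]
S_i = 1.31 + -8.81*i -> [1.31, -7.5, -16.31, -25.12, -33.93]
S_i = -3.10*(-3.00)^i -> [-3.1, 9.3, -27.9, 83.7, -251.1]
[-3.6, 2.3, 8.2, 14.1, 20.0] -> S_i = -3.60 + 5.90*i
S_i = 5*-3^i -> [5, -15, 45, -135, 405]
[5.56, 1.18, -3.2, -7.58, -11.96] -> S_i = 5.56 + -4.38*i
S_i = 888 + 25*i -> [888, 913, 938, 963, 988]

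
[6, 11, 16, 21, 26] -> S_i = 6 + 5*i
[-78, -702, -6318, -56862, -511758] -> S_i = -78*9^i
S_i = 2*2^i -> [2, 4, 8, 16, 32]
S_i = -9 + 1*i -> [-9, -8, -7, -6, -5]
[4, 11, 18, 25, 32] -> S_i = 4 + 7*i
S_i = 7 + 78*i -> [7, 85, 163, 241, 319]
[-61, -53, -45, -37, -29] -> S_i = -61 + 8*i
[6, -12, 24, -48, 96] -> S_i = 6*-2^i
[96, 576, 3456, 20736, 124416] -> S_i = 96*6^i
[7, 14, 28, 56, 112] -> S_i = 7*2^i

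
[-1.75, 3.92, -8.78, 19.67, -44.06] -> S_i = -1.75*(-2.24)^i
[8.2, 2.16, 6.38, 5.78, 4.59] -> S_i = Random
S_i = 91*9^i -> [91, 819, 7371, 66339, 597051]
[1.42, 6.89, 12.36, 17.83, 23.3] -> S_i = 1.42 + 5.47*i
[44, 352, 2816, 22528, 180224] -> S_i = 44*8^i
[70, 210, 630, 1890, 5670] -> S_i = 70*3^i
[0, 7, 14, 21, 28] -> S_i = 0 + 7*i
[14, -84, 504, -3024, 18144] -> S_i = 14*-6^i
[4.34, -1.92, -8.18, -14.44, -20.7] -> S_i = 4.34 + -6.26*i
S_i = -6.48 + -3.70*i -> [-6.48, -10.18, -13.88, -17.58, -21.28]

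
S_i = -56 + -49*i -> [-56, -105, -154, -203, -252]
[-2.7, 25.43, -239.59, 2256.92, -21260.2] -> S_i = -2.70*(-9.42)^i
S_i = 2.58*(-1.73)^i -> [2.58, -4.46, 7.72, -13.36, 23.11]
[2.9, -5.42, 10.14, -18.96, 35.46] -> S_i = 2.90*(-1.87)^i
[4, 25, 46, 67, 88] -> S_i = 4 + 21*i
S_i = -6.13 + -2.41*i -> [-6.13, -8.54, -10.95, -13.36, -15.77]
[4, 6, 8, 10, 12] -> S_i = 4 + 2*i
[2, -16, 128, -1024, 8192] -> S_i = 2*-8^i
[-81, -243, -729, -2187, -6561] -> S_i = -81*3^i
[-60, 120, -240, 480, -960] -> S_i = -60*-2^i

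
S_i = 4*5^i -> [4, 20, 100, 500, 2500]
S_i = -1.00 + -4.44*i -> [-1.0, -5.44, -9.88, -14.32, -18.76]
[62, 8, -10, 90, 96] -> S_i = Random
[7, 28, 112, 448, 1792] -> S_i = 7*4^i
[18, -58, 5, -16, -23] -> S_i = Random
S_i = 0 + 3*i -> [0, 3, 6, 9, 12]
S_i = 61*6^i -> [61, 366, 2196, 13176, 79056]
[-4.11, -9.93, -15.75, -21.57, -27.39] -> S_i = -4.11 + -5.82*i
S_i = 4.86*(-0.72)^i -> [4.86, -3.5, 2.52, -1.81, 1.31]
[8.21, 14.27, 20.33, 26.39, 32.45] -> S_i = 8.21 + 6.06*i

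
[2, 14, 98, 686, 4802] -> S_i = 2*7^i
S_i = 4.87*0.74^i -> [4.87, 3.6, 2.67, 1.97, 1.46]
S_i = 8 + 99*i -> [8, 107, 206, 305, 404]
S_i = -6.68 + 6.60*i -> [-6.68, -0.08, 6.52, 13.12, 19.72]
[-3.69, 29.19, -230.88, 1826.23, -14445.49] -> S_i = -3.69*(-7.91)^i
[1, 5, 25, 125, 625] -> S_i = 1*5^i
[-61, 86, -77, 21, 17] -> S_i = Random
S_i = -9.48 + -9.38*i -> [-9.48, -18.86, -28.24, -37.62, -47.0]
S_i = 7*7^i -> [7, 49, 343, 2401, 16807]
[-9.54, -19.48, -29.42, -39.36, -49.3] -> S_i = -9.54 + -9.94*i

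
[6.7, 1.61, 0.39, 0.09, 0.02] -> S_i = 6.70*0.24^i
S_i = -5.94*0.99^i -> [-5.94, -5.88, -5.82, -5.76, -5.71]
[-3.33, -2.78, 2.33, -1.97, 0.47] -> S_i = Random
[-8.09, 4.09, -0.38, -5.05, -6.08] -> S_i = Random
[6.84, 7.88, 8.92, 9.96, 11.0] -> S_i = 6.84 + 1.04*i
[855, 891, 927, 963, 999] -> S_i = 855 + 36*i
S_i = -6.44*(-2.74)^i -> [-6.44, 17.65, -48.35, 132.48, -362.98]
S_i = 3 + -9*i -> [3, -6, -15, -24, -33]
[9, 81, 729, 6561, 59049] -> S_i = 9*9^i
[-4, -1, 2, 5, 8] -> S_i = -4 + 3*i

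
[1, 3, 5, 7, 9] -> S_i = 1 + 2*i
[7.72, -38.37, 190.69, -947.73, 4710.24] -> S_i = 7.72*(-4.97)^i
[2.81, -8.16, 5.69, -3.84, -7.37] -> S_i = Random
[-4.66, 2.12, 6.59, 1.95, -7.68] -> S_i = Random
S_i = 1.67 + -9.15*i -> [1.67, -7.48, -16.63, -25.78, -34.93]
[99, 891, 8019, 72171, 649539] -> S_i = 99*9^i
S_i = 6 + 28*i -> [6, 34, 62, 90, 118]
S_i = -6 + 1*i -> [-6, -5, -4, -3, -2]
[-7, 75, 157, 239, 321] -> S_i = -7 + 82*i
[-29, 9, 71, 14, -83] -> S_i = Random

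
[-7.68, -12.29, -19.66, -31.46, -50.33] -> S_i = -7.68*1.60^i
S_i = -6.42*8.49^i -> [-6.42, -54.51, -462.75, -3928.78, -33355.37]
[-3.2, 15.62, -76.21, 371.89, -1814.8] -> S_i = -3.20*(-4.88)^i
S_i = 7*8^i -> [7, 56, 448, 3584, 28672]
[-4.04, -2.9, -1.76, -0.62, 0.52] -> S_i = -4.04 + 1.14*i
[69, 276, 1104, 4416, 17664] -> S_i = 69*4^i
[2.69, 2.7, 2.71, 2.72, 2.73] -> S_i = 2.69 + 0.01*i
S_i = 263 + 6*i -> [263, 269, 275, 281, 287]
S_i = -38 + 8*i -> [-38, -30, -22, -14, -6]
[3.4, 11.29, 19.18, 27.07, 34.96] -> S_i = 3.40 + 7.89*i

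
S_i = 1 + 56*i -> [1, 57, 113, 169, 225]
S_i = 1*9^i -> [1, 9, 81, 729, 6561]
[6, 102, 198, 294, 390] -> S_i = 6 + 96*i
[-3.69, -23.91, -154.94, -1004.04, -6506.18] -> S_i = -3.69*6.48^i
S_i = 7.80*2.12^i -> [7.8, 16.54, 35.06, 74.32, 157.56]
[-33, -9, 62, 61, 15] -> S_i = Random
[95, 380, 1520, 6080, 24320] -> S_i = 95*4^i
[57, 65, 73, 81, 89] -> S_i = 57 + 8*i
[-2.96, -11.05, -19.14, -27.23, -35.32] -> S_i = -2.96 + -8.09*i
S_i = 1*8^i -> [1, 8, 64, 512, 4096]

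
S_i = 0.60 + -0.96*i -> [0.6, -0.36, -1.32, -2.28, -3.24]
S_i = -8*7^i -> [-8, -56, -392, -2744, -19208]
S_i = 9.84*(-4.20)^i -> [9.84, -41.33, 173.58, -729.03, 3061.91]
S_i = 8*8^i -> [8, 64, 512, 4096, 32768]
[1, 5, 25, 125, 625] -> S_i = 1*5^i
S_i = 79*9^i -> [79, 711, 6399, 57591, 518319]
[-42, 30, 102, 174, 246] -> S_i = -42 + 72*i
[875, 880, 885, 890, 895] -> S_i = 875 + 5*i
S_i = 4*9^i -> [4, 36, 324, 2916, 26244]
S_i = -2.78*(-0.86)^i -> [-2.78, 2.39, -2.06, 1.77, -1.52]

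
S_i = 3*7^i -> [3, 21, 147, 1029, 7203]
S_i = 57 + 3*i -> [57, 60, 63, 66, 69]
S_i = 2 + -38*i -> [2, -36, -74, -112, -150]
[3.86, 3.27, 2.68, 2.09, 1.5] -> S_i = 3.86 + -0.59*i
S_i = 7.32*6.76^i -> [7.32, 49.48, 334.51, 2261.26, 15286.14]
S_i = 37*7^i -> [37, 259, 1813, 12691, 88837]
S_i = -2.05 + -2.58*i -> [-2.05, -4.63, -7.21, -9.79, -12.37]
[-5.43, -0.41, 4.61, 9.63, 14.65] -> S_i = -5.43 + 5.02*i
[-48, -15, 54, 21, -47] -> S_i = Random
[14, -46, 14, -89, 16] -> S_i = Random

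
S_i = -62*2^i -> [-62, -124, -248, -496, -992]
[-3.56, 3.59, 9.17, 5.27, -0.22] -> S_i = Random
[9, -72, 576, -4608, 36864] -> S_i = 9*-8^i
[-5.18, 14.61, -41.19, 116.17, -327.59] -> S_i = -5.18*(-2.82)^i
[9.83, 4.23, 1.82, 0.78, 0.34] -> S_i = 9.83*0.43^i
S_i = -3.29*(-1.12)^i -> [-3.29, 3.68, -4.13, 4.62, -5.18]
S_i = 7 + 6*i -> [7, 13, 19, 25, 31]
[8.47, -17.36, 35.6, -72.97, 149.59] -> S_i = 8.47*(-2.05)^i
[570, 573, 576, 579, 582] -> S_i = 570 + 3*i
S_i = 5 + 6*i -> [5, 11, 17, 23, 29]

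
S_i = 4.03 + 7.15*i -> [4.03, 11.18, 18.33, 25.48, 32.63]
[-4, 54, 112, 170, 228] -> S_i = -4 + 58*i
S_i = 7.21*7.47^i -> [7.21, 53.86, 402.32, 3005.36, 22450.07]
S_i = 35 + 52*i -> [35, 87, 139, 191, 243]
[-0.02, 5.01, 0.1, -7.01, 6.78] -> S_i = Random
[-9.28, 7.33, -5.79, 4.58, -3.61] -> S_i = -9.28*(-0.79)^i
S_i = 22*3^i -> [22, 66, 198, 594, 1782]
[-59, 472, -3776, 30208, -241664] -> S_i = -59*-8^i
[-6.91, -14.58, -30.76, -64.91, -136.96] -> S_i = -6.91*2.11^i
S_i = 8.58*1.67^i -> [8.58, 14.33, 23.93, 39.96, 66.73]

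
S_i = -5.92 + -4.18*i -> [-5.92, -10.1, -14.28, -18.46, -22.64]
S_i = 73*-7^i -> [73, -511, 3577, -25039, 175273]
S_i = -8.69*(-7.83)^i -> [-8.69, 68.04, -532.77, 4171.62, -32663.81]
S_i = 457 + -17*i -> [457, 440, 423, 406, 389]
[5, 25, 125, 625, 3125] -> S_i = 5*5^i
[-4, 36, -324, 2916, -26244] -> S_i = -4*-9^i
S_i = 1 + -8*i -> [1, -7, -15, -23, -31]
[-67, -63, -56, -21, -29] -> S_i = Random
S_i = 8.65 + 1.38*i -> [8.65, 10.03, 11.41, 12.79, 14.17]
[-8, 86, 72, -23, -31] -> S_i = Random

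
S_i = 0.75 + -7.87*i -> [0.75, -7.12, -14.99, -22.86, -30.73]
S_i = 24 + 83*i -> [24, 107, 190, 273, 356]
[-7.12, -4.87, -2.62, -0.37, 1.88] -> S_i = -7.12 + 2.25*i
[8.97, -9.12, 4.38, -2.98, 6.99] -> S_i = Random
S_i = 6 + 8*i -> [6, 14, 22, 30, 38]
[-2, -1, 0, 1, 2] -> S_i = -2 + 1*i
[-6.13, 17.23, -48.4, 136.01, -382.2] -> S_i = -6.13*(-2.81)^i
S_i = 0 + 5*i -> [0, 5, 10, 15, 20]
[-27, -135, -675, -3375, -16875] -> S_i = -27*5^i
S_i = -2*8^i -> [-2, -16, -128, -1024, -8192]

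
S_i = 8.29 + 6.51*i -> [8.29, 14.8, 21.31, 27.82, 34.33]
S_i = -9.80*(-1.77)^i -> [-9.8, 17.35, -30.7, 54.34, -96.19]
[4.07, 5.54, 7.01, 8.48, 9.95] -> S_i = 4.07 + 1.47*i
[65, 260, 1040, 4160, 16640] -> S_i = 65*4^i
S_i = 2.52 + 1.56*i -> [2.52, 4.08, 5.64, 7.2, 8.76]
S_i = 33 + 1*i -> [33, 34, 35, 36, 37]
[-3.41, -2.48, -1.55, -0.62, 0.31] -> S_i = -3.41 + 0.93*i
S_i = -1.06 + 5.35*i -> [-1.06, 4.29, 9.64, 14.99, 20.34]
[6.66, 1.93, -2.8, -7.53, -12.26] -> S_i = 6.66 + -4.73*i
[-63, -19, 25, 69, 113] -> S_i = -63 + 44*i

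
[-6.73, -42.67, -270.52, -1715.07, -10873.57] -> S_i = -6.73*6.34^i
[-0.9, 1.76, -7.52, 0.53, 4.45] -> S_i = Random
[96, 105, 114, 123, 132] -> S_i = 96 + 9*i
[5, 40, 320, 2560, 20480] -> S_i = 5*8^i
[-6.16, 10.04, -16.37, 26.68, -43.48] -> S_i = -6.16*(-1.63)^i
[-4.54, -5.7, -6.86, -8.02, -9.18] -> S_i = -4.54 + -1.16*i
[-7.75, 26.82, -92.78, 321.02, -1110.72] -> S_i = -7.75*(-3.46)^i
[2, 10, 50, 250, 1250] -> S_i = 2*5^i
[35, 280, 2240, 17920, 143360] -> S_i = 35*8^i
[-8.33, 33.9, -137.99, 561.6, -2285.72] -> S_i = -8.33*(-4.07)^i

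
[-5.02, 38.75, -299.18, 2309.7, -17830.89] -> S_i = -5.02*(-7.72)^i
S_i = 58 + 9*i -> [58, 67, 76, 85, 94]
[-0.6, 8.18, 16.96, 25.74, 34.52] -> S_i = -0.60 + 8.78*i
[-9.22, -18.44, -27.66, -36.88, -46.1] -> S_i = -9.22 + -9.22*i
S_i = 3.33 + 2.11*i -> [3.33, 5.44, 7.55, 9.66, 11.77]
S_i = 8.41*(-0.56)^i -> [8.41, -4.71, 2.64, -1.48, 0.83]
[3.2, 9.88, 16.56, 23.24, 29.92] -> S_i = 3.20 + 6.68*i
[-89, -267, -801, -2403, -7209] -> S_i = -89*3^i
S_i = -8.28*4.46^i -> [-8.28, -36.93, -164.7, -734.57, -3276.2]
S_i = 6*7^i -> [6, 42, 294, 2058, 14406]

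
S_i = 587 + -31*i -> [587, 556, 525, 494, 463]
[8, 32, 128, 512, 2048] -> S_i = 8*4^i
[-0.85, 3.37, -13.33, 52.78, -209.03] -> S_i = -0.85*(-3.96)^i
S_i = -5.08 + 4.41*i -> [-5.08, -0.67, 3.74, 8.15, 12.56]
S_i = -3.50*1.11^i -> [-3.5, -3.88, -4.31, -4.79, -5.31]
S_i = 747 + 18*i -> [747, 765, 783, 801, 819]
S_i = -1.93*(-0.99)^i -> [-1.93, 1.91, -1.89, 1.87, -1.85]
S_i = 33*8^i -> [33, 264, 2112, 16896, 135168]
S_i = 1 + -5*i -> [1, -4, -9, -14, -19]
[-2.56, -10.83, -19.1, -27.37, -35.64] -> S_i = -2.56 + -8.27*i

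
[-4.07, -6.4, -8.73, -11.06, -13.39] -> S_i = -4.07 + -2.33*i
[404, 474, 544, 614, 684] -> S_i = 404 + 70*i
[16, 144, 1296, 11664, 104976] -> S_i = 16*9^i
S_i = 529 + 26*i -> [529, 555, 581, 607, 633]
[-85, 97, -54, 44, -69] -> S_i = Random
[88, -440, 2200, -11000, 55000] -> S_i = 88*-5^i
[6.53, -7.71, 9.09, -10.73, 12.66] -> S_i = 6.53*(-1.18)^i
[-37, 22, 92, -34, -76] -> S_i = Random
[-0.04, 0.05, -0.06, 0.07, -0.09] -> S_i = -0.04*(-1.22)^i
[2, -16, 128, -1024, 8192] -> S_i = 2*-8^i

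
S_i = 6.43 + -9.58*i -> [6.43, -3.15, -12.73, -22.31, -31.89]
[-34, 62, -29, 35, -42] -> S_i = Random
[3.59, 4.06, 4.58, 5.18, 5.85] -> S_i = 3.59*1.13^i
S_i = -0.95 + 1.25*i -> [-0.95, 0.3, 1.55, 2.8, 4.05]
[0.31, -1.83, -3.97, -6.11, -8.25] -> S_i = 0.31 + -2.14*i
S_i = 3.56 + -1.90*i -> [3.56, 1.66, -0.24, -2.14, -4.04]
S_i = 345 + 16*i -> [345, 361, 377, 393, 409]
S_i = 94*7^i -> [94, 658, 4606, 32242, 225694]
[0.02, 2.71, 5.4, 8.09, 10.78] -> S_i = 0.02 + 2.69*i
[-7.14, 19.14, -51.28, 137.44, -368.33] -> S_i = -7.14*(-2.68)^i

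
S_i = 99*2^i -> [99, 198, 396, 792, 1584]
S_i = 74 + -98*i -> [74, -24, -122, -220, -318]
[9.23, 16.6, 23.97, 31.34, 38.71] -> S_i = 9.23 + 7.37*i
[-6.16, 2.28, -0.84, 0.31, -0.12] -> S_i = -6.16*(-0.37)^i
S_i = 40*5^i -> [40, 200, 1000, 5000, 25000]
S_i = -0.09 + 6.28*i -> [-0.09, 6.19, 12.47, 18.75, 25.03]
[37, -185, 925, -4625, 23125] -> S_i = 37*-5^i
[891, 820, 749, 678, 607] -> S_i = 891 + -71*i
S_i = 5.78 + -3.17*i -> [5.78, 2.61, -0.56, -3.73, -6.9]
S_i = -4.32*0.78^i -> [-4.32, -3.37, -2.63, -2.05, -1.6]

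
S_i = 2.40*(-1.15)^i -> [2.4, -2.76, 3.17, -3.65, 4.2]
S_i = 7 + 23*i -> [7, 30, 53, 76, 99]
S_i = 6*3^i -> [6, 18, 54, 162, 486]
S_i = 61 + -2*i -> [61, 59, 57, 55, 53]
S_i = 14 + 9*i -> [14, 23, 32, 41, 50]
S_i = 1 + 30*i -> [1, 31, 61, 91, 121]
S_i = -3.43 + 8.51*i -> [-3.43, 5.08, 13.59, 22.1, 30.61]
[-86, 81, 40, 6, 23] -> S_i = Random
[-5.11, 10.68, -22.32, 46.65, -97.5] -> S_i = -5.11*(-2.09)^i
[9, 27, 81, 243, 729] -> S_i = 9*3^i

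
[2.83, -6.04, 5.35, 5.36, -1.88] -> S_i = Random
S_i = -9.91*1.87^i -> [-9.91, -18.53, -34.65, -64.8, -121.18]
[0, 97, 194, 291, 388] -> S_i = 0 + 97*i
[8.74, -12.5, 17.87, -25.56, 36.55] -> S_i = 8.74*(-1.43)^i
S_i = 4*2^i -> [4, 8, 16, 32, 64]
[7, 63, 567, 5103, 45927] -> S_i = 7*9^i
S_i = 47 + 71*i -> [47, 118, 189, 260, 331]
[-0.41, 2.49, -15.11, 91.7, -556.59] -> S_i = -0.41*(-6.07)^i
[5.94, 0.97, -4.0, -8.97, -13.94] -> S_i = 5.94 + -4.97*i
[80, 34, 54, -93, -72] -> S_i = Random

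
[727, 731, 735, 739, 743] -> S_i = 727 + 4*i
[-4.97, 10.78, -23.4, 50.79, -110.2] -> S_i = -4.97*(-2.17)^i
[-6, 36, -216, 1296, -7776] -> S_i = -6*-6^i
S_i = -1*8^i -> [-1, -8, -64, -512, -4096]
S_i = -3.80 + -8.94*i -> [-3.8, -12.74, -21.68, -30.62, -39.56]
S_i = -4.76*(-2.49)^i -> [-4.76, 11.85, -29.51, 73.49, -182.98]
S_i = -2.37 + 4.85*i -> [-2.37, 2.48, 7.33, 12.18, 17.03]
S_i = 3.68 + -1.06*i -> [3.68, 2.62, 1.56, 0.5, -0.56]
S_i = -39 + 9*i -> [-39, -30, -21, -12, -3]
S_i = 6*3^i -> [6, 18, 54, 162, 486]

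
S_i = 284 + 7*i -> [284, 291, 298, 305, 312]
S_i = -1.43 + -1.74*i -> [-1.43, -3.17, -4.91, -6.65, -8.39]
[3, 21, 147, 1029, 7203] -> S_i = 3*7^i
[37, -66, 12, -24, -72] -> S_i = Random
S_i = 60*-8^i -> [60, -480, 3840, -30720, 245760]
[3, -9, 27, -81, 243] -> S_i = 3*-3^i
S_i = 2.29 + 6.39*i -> [2.29, 8.68, 15.07, 21.46, 27.85]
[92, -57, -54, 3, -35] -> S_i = Random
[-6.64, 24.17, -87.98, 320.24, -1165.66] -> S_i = -6.64*(-3.64)^i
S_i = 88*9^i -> [88, 792, 7128, 64152, 577368]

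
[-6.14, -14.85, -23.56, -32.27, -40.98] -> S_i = -6.14 + -8.71*i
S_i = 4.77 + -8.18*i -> [4.77, -3.41, -11.59, -19.77, -27.95]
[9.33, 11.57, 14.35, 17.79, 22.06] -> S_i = 9.33*1.24^i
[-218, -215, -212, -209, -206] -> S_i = -218 + 3*i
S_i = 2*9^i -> [2, 18, 162, 1458, 13122]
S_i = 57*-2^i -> [57, -114, 228, -456, 912]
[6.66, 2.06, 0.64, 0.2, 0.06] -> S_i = 6.66*0.31^i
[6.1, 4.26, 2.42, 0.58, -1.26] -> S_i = 6.10 + -1.84*i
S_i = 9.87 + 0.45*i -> [9.87, 10.32, 10.77, 11.22, 11.67]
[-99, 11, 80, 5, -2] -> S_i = Random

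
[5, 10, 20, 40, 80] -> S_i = 5*2^i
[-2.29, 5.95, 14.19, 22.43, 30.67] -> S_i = -2.29 + 8.24*i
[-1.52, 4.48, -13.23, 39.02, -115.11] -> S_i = -1.52*(-2.95)^i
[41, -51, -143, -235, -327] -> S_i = 41 + -92*i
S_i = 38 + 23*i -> [38, 61, 84, 107, 130]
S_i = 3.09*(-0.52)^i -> [3.09, -1.61, 0.84, -0.43, 0.23]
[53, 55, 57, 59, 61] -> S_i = 53 + 2*i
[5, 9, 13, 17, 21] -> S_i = 5 + 4*i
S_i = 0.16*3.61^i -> [0.16, 0.58, 2.09, 7.53, 27.17]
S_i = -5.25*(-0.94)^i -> [-5.25, 4.93, -4.64, 4.36, -4.1]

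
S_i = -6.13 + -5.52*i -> [-6.13, -11.65, -17.17, -22.69, -28.21]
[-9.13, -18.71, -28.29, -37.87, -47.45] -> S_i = -9.13 + -9.58*i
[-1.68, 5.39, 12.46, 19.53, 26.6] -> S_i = -1.68 + 7.07*i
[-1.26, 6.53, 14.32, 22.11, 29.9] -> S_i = -1.26 + 7.79*i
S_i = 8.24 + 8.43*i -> [8.24, 16.67, 25.1, 33.53, 41.96]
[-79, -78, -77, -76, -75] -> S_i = -79 + 1*i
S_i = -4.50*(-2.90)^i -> [-4.5, 13.05, -37.84, 109.75, -318.28]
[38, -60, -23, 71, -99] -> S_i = Random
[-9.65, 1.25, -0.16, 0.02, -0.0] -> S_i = -9.65*(-0.13)^i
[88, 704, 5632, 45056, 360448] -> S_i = 88*8^i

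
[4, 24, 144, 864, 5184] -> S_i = 4*6^i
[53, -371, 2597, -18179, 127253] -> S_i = 53*-7^i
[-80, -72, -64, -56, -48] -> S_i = -80 + 8*i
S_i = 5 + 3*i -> [5, 8, 11, 14, 17]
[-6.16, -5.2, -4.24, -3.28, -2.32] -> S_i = -6.16 + 0.96*i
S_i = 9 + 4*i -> [9, 13, 17, 21, 25]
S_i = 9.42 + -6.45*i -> [9.42, 2.97, -3.48, -9.93, -16.38]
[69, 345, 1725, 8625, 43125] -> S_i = 69*5^i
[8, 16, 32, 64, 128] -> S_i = 8*2^i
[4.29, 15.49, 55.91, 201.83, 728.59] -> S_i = 4.29*3.61^i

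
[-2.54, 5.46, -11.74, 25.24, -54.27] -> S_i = -2.54*(-2.15)^i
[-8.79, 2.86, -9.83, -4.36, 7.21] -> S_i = Random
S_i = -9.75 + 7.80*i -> [-9.75, -1.95, 5.85, 13.65, 21.45]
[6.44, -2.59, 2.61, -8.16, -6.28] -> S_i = Random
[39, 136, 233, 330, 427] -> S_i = 39 + 97*i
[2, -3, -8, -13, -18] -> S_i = 2 + -5*i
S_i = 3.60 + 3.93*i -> [3.6, 7.53, 11.46, 15.39, 19.32]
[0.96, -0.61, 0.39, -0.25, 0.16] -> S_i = 0.96*(-0.64)^i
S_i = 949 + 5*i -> [949, 954, 959, 964, 969]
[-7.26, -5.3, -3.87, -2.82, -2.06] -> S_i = -7.26*0.73^i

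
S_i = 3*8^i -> [3, 24, 192, 1536, 12288]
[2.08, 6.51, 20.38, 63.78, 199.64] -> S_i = 2.08*3.13^i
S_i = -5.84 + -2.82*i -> [-5.84, -8.66, -11.48, -14.3, -17.12]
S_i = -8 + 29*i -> [-8, 21, 50, 79, 108]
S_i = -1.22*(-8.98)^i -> [-1.22, 10.96, -98.38, 883.46, -7933.51]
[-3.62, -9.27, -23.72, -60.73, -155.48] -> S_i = -3.62*2.56^i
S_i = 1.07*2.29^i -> [1.07, 2.45, 5.61, 12.85, 29.43]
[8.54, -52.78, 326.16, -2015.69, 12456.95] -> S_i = 8.54*(-6.18)^i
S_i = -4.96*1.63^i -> [-4.96, -8.08, -13.18, -21.48, -35.01]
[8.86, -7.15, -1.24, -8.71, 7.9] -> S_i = Random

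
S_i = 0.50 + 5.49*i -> [0.5, 5.99, 11.48, 16.97, 22.46]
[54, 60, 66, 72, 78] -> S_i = 54 + 6*i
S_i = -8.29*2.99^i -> [-8.29, -24.79, -74.11, -221.6, -662.58]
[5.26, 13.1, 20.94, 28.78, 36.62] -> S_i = 5.26 + 7.84*i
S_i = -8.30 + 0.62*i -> [-8.3, -7.68, -7.06, -6.44, -5.82]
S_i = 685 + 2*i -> [685, 687, 689, 691, 693]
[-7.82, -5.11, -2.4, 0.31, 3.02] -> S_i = -7.82 + 2.71*i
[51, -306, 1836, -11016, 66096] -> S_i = 51*-6^i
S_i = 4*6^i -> [4, 24, 144, 864, 5184]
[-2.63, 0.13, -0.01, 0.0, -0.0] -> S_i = -2.63*(-0.05)^i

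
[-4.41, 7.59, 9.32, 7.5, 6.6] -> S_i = Random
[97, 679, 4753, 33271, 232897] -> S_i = 97*7^i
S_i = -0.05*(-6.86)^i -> [-0.05, 0.34, -2.35, 16.14, -110.73]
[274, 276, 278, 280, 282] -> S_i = 274 + 2*i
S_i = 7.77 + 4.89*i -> [7.77, 12.66, 17.55, 22.44, 27.33]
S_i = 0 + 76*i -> [0, 76, 152, 228, 304]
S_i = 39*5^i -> [39, 195, 975, 4875, 24375]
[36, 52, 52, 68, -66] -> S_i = Random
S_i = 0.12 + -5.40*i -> [0.12, -5.28, -10.68, -16.08, -21.48]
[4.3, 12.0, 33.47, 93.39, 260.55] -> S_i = 4.30*2.79^i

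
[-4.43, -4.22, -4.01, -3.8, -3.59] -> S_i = -4.43 + 0.21*i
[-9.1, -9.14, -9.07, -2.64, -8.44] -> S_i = Random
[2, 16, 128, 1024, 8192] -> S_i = 2*8^i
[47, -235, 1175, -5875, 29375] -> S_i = 47*-5^i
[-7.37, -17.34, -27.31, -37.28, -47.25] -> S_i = -7.37 + -9.97*i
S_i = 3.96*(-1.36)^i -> [3.96, -5.39, 7.32, -9.96, 13.55]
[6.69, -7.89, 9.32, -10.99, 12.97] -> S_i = 6.69*(-1.18)^i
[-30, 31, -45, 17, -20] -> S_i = Random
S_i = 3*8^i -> [3, 24, 192, 1536, 12288]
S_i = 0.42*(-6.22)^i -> [0.42, -2.61, 16.25, -101.07, 628.65]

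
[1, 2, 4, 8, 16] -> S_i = 1*2^i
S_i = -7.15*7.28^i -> [-7.15, -52.05, -378.94, -2758.67, -20083.14]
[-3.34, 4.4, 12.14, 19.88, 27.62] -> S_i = -3.34 + 7.74*i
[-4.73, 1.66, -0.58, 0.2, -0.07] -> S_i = -4.73*(-0.35)^i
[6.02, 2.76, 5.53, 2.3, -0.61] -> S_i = Random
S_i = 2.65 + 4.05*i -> [2.65, 6.7, 10.75, 14.8, 18.85]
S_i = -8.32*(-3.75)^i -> [-8.32, 31.2, -117.0, 438.75, -1645.31]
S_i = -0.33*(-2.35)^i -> [-0.33, 0.78, -1.82, 4.28, -10.06]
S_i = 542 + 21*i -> [542, 563, 584, 605, 626]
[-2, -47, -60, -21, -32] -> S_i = Random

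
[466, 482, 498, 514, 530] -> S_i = 466 + 16*i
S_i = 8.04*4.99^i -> [8.04, 40.12, 200.2, 998.98, 4984.92]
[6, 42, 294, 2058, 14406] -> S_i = 6*7^i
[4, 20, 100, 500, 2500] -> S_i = 4*5^i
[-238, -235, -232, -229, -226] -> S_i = -238 + 3*i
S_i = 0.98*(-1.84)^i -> [0.98, -1.8, 3.32, -6.1, 11.23]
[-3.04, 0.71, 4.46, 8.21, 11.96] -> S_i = -3.04 + 3.75*i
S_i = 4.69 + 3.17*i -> [4.69, 7.86, 11.03, 14.2, 17.37]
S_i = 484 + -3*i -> [484, 481, 478, 475, 472]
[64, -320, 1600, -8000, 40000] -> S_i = 64*-5^i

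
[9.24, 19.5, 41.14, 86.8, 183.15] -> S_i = 9.24*2.11^i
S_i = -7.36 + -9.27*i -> [-7.36, -16.63, -25.9, -35.17, -44.44]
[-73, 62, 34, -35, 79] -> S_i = Random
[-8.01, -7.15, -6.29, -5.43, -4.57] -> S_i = -8.01 + 0.86*i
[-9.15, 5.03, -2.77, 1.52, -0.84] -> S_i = -9.15*(-0.55)^i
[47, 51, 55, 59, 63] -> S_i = 47 + 4*i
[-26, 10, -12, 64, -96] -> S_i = Random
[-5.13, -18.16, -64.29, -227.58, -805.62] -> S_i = -5.13*3.54^i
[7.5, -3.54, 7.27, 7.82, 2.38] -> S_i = Random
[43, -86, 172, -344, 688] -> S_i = 43*-2^i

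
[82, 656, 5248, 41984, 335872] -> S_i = 82*8^i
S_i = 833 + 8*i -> [833, 841, 849, 857, 865]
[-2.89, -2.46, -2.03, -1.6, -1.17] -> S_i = -2.89 + 0.43*i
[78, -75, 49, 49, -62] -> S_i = Random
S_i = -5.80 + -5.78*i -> [-5.8, -11.58, -17.36, -23.14, -28.92]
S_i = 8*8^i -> [8, 64, 512, 4096, 32768]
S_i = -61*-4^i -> [-61, 244, -976, 3904, -15616]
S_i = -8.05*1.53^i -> [-8.05, -12.32, -18.84, -28.83, -44.11]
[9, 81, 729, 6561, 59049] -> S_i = 9*9^i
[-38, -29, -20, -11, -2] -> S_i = -38 + 9*i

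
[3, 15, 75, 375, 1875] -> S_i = 3*5^i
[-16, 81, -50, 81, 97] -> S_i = Random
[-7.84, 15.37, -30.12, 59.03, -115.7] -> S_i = -7.84*(-1.96)^i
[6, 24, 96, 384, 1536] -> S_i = 6*4^i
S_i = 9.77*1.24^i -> [9.77, 12.11, 15.02, 18.63, 23.1]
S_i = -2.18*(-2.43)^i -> [-2.18, 5.3, -12.87, 31.28, -76.01]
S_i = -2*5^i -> [-2, -10, -50, -250, -1250]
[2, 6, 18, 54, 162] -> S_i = 2*3^i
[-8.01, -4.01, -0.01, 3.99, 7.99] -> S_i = -8.01 + 4.00*i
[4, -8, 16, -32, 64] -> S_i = 4*-2^i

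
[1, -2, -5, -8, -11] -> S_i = 1 + -3*i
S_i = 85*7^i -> [85, 595, 4165, 29155, 204085]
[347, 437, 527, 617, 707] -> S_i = 347 + 90*i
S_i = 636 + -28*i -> [636, 608, 580, 552, 524]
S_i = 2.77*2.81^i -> [2.77, 7.78, 21.87, 61.46, 172.71]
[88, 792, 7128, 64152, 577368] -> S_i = 88*9^i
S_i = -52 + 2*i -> [-52, -50, -48, -46, -44]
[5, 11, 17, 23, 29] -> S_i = 5 + 6*i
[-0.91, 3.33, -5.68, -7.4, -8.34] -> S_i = Random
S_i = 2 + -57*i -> [2, -55, -112, -169, -226]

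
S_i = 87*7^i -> [87, 609, 4263, 29841, 208887]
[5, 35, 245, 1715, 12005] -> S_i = 5*7^i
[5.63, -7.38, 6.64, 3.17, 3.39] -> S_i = Random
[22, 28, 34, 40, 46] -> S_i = 22 + 6*i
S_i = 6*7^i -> [6, 42, 294, 2058, 14406]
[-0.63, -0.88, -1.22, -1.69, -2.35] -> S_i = -0.63*1.39^i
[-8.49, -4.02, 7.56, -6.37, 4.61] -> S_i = Random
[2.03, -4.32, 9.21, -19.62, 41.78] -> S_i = 2.03*(-2.13)^i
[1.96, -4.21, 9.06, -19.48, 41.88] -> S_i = 1.96*(-2.15)^i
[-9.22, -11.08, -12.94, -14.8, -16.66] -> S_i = -9.22 + -1.86*i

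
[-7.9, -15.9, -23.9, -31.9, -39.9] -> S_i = -7.90 + -8.00*i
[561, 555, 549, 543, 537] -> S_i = 561 + -6*i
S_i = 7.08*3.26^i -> [7.08, 23.08, 75.24, 245.29, 799.66]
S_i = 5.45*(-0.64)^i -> [5.45, -3.49, 2.23, -1.43, 0.91]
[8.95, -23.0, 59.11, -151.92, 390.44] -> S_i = 8.95*(-2.57)^i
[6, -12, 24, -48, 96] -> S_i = 6*-2^i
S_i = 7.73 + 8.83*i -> [7.73, 16.56, 25.39, 34.22, 43.05]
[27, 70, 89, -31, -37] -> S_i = Random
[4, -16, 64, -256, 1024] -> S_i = 4*-4^i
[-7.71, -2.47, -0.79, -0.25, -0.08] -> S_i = -7.71*0.32^i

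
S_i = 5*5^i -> [5, 25, 125, 625, 3125]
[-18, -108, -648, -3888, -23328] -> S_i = -18*6^i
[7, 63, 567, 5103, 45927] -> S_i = 7*9^i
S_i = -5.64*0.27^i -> [-5.64, -1.52, -0.41, -0.11, -0.03]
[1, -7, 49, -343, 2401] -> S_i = 1*-7^i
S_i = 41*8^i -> [41, 328, 2624, 20992, 167936]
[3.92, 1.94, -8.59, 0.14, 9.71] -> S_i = Random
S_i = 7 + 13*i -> [7, 20, 33, 46, 59]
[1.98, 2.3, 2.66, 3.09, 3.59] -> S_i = 1.98*1.16^i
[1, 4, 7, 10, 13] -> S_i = 1 + 3*i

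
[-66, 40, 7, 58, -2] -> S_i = Random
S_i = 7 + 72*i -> [7, 79, 151, 223, 295]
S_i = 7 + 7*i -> [7, 14, 21, 28, 35]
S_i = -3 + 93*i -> [-3, 90, 183, 276, 369]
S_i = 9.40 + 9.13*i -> [9.4, 18.53, 27.66, 36.79, 45.92]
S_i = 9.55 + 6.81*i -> [9.55, 16.36, 23.17, 29.98, 36.79]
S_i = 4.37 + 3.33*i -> [4.37, 7.7, 11.03, 14.36, 17.69]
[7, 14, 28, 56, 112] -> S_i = 7*2^i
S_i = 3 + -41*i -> [3, -38, -79, -120, -161]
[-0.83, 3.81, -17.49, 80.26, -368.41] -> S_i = -0.83*(-4.59)^i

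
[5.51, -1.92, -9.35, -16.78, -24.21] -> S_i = 5.51 + -7.43*i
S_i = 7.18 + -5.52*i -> [7.18, 1.66, -3.86, -9.38, -14.9]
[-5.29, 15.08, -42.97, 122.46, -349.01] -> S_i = -5.29*(-2.85)^i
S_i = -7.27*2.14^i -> [-7.27, -15.56, -33.29, -71.25, -152.47]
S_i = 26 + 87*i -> [26, 113, 200, 287, 374]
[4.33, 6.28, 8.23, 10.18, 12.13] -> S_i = 4.33 + 1.95*i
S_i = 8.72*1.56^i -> [8.72, 13.6, 21.22, 33.1, 51.64]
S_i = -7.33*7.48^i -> [-7.33, -54.83, -410.12, -3067.67, -22946.18]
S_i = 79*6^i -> [79, 474, 2844, 17064, 102384]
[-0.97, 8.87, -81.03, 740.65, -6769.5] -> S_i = -0.97*(-9.14)^i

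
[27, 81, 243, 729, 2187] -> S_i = 27*3^i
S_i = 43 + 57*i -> [43, 100, 157, 214, 271]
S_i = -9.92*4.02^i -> [-9.92, -39.88, -160.31, -644.45, -2590.69]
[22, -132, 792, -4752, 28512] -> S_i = 22*-6^i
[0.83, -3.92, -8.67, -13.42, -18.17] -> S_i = 0.83 + -4.75*i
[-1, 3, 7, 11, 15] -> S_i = -1 + 4*i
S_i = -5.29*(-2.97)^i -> [-5.29, 15.71, -46.66, 138.59, -411.61]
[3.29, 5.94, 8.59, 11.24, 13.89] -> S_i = 3.29 + 2.65*i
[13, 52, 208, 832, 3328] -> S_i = 13*4^i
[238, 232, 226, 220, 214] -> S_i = 238 + -6*i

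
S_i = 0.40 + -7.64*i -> [0.4, -7.24, -14.88, -22.52, -30.16]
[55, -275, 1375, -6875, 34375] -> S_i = 55*-5^i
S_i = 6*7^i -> [6, 42, 294, 2058, 14406]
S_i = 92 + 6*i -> [92, 98, 104, 110, 116]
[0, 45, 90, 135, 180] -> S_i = 0 + 45*i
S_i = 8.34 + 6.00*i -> [8.34, 14.34, 20.34, 26.34, 32.34]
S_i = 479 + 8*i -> [479, 487, 495, 503, 511]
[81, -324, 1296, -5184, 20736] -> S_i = 81*-4^i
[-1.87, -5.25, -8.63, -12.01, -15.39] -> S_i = -1.87 + -3.38*i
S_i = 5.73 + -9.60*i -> [5.73, -3.87, -13.47, -23.07, -32.67]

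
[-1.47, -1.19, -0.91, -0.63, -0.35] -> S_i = -1.47 + 0.28*i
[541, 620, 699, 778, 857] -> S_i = 541 + 79*i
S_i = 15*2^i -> [15, 30, 60, 120, 240]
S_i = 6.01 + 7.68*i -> [6.01, 13.69, 21.37, 29.05, 36.73]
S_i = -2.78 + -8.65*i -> [-2.78, -11.43, -20.08, -28.73, -37.38]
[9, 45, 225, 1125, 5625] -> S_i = 9*5^i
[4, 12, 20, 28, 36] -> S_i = 4 + 8*i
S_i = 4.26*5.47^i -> [4.26, 23.3, 127.46, 697.22, 3813.81]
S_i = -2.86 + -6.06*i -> [-2.86, -8.92, -14.98, -21.04, -27.1]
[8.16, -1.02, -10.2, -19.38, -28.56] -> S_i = 8.16 + -9.18*i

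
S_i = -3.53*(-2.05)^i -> [-3.53, 7.24, -14.83, 30.41, -62.34]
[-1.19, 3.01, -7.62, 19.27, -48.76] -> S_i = -1.19*(-2.53)^i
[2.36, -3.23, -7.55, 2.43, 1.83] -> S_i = Random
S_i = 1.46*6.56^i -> [1.46, 9.58, 62.83, 412.16, 2703.76]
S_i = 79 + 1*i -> [79, 80, 81, 82, 83]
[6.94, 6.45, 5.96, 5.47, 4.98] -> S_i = 6.94 + -0.49*i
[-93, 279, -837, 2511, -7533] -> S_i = -93*-3^i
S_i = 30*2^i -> [30, 60, 120, 240, 480]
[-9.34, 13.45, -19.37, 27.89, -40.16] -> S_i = -9.34*(-1.44)^i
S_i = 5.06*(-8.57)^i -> [5.06, -43.36, 371.63, -3184.88, 27294.42]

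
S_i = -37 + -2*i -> [-37, -39, -41, -43, -45]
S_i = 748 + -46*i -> [748, 702, 656, 610, 564]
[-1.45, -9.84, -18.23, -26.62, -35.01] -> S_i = -1.45 + -8.39*i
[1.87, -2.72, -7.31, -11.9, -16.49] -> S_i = 1.87 + -4.59*i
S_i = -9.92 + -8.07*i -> [-9.92, -17.99, -26.06, -34.13, -42.2]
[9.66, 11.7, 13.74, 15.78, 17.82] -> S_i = 9.66 + 2.04*i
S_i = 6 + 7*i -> [6, 13, 20, 27, 34]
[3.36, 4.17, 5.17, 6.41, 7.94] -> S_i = 3.36*1.24^i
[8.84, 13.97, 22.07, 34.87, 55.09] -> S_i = 8.84*1.58^i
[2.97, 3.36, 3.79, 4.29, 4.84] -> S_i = 2.97*1.13^i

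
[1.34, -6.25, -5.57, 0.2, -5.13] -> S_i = Random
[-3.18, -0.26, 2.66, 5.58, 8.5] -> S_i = -3.18 + 2.92*i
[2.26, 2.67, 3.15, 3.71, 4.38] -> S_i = 2.26*1.18^i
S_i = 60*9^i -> [60, 540, 4860, 43740, 393660]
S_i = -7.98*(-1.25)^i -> [-7.98, 9.98, -12.47, 15.59, -19.48]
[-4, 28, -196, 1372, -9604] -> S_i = -4*-7^i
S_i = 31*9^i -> [31, 279, 2511, 22599, 203391]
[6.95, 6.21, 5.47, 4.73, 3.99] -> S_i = 6.95 + -0.74*i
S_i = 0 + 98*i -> [0, 98, 196, 294, 392]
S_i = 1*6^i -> [1, 6, 36, 216, 1296]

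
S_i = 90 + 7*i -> [90, 97, 104, 111, 118]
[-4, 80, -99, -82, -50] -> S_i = Random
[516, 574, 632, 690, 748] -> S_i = 516 + 58*i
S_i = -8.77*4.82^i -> [-8.77, -42.27, -203.75, -982.07, -4733.56]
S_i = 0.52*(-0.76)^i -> [0.52, -0.4, 0.3, -0.23, 0.17]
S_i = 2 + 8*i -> [2, 10, 18, 26, 34]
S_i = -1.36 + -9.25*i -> [-1.36, -10.61, -19.86, -29.11, -38.36]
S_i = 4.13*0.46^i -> [4.13, 1.9, 0.87, 0.4, 0.18]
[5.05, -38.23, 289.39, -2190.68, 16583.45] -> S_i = 5.05*(-7.57)^i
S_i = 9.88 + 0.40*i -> [9.88, 10.28, 10.68, 11.08, 11.48]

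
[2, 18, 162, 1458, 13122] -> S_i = 2*9^i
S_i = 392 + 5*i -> [392, 397, 402, 407, 412]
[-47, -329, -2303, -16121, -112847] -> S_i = -47*7^i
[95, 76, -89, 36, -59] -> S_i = Random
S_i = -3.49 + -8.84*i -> [-3.49, -12.33, -21.17, -30.01, -38.85]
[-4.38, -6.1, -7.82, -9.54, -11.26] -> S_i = -4.38 + -1.72*i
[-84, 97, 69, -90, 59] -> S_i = Random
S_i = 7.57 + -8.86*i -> [7.57, -1.29, -10.15, -19.01, -27.87]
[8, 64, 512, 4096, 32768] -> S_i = 8*8^i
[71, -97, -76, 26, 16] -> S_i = Random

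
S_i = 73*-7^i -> [73, -511, 3577, -25039, 175273]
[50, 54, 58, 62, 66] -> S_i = 50 + 4*i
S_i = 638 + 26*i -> [638, 664, 690, 716, 742]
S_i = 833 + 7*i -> [833, 840, 847, 854, 861]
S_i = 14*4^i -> [14, 56, 224, 896, 3584]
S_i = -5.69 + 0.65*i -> [-5.69, -5.04, -4.39, -3.74, -3.09]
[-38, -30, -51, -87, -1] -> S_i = Random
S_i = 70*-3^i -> [70, -210, 630, -1890, 5670]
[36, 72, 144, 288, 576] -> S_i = 36*2^i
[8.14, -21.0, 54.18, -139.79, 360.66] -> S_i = 8.14*(-2.58)^i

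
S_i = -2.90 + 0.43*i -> [-2.9, -2.47, -2.04, -1.61, -1.18]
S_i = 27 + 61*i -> [27, 88, 149, 210, 271]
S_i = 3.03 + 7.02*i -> [3.03, 10.05, 17.07, 24.09, 31.11]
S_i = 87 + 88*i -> [87, 175, 263, 351, 439]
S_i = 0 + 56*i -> [0, 56, 112, 168, 224]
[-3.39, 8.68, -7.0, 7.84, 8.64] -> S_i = Random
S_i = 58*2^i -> [58, 116, 232, 464, 928]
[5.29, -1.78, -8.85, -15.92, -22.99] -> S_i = 5.29 + -7.07*i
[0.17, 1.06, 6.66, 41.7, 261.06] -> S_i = 0.17*6.26^i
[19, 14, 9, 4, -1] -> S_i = 19 + -5*i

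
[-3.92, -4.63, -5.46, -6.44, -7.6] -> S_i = -3.92*1.18^i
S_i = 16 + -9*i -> [16, 7, -2, -11, -20]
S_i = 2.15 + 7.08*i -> [2.15, 9.23, 16.31, 23.39, 30.47]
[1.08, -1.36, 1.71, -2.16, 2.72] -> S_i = 1.08*(-1.26)^i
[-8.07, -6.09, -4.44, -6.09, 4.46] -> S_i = Random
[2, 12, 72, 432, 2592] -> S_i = 2*6^i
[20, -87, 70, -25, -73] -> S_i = Random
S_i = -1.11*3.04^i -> [-1.11, -3.37, -10.26, -31.18, -94.8]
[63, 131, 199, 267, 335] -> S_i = 63 + 68*i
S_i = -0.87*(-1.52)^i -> [-0.87, 1.32, -2.01, 3.06, -4.64]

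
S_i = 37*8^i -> [37, 296, 2368, 18944, 151552]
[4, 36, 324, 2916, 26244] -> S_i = 4*9^i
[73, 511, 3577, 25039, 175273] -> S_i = 73*7^i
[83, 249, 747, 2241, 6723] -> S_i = 83*3^i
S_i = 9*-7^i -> [9, -63, 441, -3087, 21609]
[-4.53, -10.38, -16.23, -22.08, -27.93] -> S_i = -4.53 + -5.85*i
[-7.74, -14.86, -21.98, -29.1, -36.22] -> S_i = -7.74 + -7.12*i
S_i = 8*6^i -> [8, 48, 288, 1728, 10368]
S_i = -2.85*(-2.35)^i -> [-2.85, 6.7, -15.74, 36.99, -86.92]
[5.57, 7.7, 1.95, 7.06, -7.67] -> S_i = Random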